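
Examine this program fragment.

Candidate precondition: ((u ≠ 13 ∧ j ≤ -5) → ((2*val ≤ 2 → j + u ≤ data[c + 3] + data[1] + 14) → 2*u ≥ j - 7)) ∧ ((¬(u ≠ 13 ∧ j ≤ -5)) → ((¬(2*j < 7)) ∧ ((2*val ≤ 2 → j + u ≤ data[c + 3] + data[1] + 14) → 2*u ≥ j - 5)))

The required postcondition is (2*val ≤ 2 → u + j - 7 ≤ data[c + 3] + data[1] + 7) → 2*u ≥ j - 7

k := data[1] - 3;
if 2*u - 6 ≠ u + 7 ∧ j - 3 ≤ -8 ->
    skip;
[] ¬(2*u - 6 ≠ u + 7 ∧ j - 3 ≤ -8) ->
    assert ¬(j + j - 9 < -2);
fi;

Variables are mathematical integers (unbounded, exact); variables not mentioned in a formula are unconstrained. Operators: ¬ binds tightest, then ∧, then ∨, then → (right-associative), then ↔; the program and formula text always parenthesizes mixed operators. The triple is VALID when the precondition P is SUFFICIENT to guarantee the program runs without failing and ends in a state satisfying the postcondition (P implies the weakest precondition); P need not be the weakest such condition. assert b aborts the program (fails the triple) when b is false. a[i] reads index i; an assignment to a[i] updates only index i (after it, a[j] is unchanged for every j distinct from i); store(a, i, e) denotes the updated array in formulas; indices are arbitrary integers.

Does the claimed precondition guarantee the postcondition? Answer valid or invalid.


Working backward. After the program, the postcondition (2*val ≤ 2 → u + j - 7 ≤ data[c + 3] + data[1] + 7) → 2*u ≥ j - 7 must hold; in canonical form it is (2*val ≤ 2 → j + u ≤ data[c + 3] + data[1] + 14) → 2*u ≥ j - 7.
Then branch requires (2*val ≤ 2 → j + u ≤ data[c + 3] + data[1] + 14) → 2*u ≥ j - 7; else branch requires (¬(2*j < 7)) ∧ ((2*val ≤ 2 → j + u ≤ data[c + 3] + data[1] + 14) → 2*u ≥ j - 7).
Before the if: ((u ≠ 13 ∧ j ≤ -5) → ((2*val ≤ 2 → j + u ≤ data[c + 3] + data[1] + 14) → 2*u ≥ j - 7)) ∧ ((¬(u ≠ 13 ∧ j ≤ -5)) → ((¬(2*j < 7)) ∧ ((2*val ≤ 2 → j + u ≤ data[c + 3] + data[1] + 14) → 2*u ≥ j - 7)))
Before k := data[1] - 3: ((u ≠ 13 ∧ j ≤ -5) → ((2*val ≤ 2 → j + u ≤ data[c + 3] + data[1] + 14) → 2*u ≥ j - 7)) ∧ ((¬(u ≠ 13 ∧ j ≤ -5)) → ((¬(2*j < 7)) ∧ ((2*val ≤ 2 → j + u ≤ data[c + 3] + data[1] + 14) → 2*u ≥ j - 7)))
The weakest precondition is ((u ≠ 13 ∧ j ≤ -5) → ((2*val ≤ 2 → j + u ≤ data[c + 3] + data[1] + 14) → 2*u ≥ j - 7)) ∧ ((¬(u ≠ 13 ∧ j ≤ -5)) → ((¬(2*j < 7)) ∧ ((2*val ≤ 2 → j + u ≤ data[c + 3] + data[1] + 14) → 2*u ≥ j - 7))).
Check whether ((u ≠ 13 ∧ j ≤ -5) → ((2*val ≤ 2 → j + u ≤ data[c + 3] + data[1] + 14) → 2*u ≥ j - 7)) ∧ ((¬(u ≠ 13 ∧ j ≤ -5)) → ((¬(2*j < 7)) ∧ ((2*val ≤ 2 → j + u ≤ data[c + 3] + data[1] + 14) → 2*u ≥ j - 5))) implies it.
Every state satisfying the precondition satisfies the weakest precondition: the implication holds.
Answer: valid


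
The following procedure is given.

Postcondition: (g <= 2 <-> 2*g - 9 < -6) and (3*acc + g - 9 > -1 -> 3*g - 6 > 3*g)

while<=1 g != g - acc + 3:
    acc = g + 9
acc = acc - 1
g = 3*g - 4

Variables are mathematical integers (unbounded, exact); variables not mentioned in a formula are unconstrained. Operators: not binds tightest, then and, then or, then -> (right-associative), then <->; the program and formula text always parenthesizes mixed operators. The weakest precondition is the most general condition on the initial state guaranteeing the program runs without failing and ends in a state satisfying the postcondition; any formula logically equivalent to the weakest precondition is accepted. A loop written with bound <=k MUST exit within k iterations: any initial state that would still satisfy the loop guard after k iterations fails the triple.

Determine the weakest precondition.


Working backward. After the program, the postcondition (g <= 2 <-> 2*g - 9 < -6) and (3*acc + g - 9 > -1 -> 3*g - 6 > 3*g) must hold; in canonical form it is (g <= 2 <-> 2*g < 3) and (not (3*acc + g > 8)).
Before g := 3*g - 4: (3*g <= 6 <-> 6*g < 11) and (not (3*acc + 3*g > 12))
Before acc := acc - 1: (3*g <= 6 <-> 6*g < 11) and (not (3*acc + 3*g > 15))
Before the loop (bound <=1), unroll the exhaustion recursion (WP_0 = exit-now case; WP_j = one more guarded iteration, up to j = 1):
  WP_0: (not (acc != 3)) and (3*g <= 6 <-> 6*g < 11) and (not (3*acc + 3*g > 15))
  WP_1: (acc != 3 -> ((not (g != -6)) and (3*g <= 6 <-> 6*g < 11) and (not (6*g > -12)))) and ((not (acc != 3)) -> ((3*g <= 6 <-> 6*g < 11) and (not (3*acc + 3*g > 15))))
So before the loop: (acc != 3 -> ((not (g != -6)) and (3*g <= 6 <-> 6*g < 11) and (not (6*g > -12)))) and ((not (acc != 3)) -> ((3*g <= 6 <-> 6*g < 11) and (not (3*acc + 3*g > 15))))
Answer: WP = (acc != 3 -> ((not (g != -6)) and (3*g <= 6 <-> 6*g < 11) and (not (6*g > -12)))) and ((not (acc != 3)) -> ((3*g <= 6 <-> 6*g < 11) and (not (3*acc + 3*g > 15))))


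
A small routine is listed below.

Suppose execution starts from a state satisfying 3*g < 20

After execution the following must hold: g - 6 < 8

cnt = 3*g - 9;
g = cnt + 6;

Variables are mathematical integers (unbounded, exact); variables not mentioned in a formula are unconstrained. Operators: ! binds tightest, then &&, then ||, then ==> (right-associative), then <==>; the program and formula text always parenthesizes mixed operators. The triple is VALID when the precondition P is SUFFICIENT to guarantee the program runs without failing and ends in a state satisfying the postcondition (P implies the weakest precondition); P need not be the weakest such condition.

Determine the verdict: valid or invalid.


Working backward. After the program, the postcondition g - 6 < 8 must hold; in canonical form it is g < 14.
Before g := cnt + 6: cnt < 8
Before cnt := 3*g - 9: 3*g < 17
The weakest precondition is 3*g < 17.
Check whether 3*g < 20 implies it.
Countermodel: at the initial state g = 6, the precondition holds but the weakest precondition fails.
Answer: invalid


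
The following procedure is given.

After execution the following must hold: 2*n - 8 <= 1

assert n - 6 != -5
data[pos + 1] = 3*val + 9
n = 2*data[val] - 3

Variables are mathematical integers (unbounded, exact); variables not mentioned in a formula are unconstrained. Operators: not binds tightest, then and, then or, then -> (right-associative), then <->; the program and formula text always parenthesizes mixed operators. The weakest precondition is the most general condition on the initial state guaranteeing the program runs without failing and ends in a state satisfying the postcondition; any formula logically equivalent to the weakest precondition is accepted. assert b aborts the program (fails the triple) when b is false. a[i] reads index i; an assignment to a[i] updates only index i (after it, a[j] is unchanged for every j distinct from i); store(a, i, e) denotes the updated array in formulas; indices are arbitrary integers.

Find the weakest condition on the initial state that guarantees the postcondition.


Working backward. After the program, the postcondition 2*n - 8 <= 1 must hold; in canonical form it is 2*n <= 9.
Before n := 2*data[val] - 3: 4*data[val] <= 15
Before data[pos + 1] := 3*val + 9: 4*store(data, pos + 1, 3*val + 9)[val] <= 15
Before assert n - 6 != -5: n != 1 and 4*store(data, pos + 1, 3*val + 9)[val] <= 15
Answer: WP = n != 1 and 4*store(data, pos + 1, 3*val + 9)[val] <= 15


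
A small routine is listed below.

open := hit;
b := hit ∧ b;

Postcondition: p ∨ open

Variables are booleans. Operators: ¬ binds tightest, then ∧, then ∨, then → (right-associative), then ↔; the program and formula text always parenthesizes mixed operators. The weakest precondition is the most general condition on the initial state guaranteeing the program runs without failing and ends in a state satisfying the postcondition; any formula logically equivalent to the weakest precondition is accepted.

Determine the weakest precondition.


Working backward. After the program, p ∨ open must hold.
Before b := hit ∧ b: p ∨ open
Before open := hit: p ∨ hit
Answer: WP = p ∨ hit


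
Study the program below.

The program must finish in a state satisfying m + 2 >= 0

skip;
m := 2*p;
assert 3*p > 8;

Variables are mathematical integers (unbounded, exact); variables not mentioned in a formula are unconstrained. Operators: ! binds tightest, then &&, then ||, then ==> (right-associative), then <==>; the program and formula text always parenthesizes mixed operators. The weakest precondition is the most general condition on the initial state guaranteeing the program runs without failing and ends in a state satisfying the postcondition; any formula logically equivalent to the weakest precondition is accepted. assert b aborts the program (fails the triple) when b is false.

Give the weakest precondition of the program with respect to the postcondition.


Working backward. After the program, the postcondition m + 2 >= 0 must hold; in canonical form it is m >= -2.
Before assert 3*p > 8: 3*p > 8 && m >= -2
Before m := 2*p: 3*p > 8 && 2*p >= -2
Before skip: 3*p > 8 && 2*p >= -2
Answer: WP = 3*p > 8 && 2*p >= -2


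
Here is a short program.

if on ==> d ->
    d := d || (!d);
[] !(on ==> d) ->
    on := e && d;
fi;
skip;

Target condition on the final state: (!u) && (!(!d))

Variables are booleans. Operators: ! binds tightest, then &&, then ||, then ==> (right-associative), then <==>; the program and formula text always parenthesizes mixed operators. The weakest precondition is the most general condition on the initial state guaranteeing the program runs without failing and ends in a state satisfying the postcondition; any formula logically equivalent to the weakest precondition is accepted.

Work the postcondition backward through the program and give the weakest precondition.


Working backward. After the program, the postcondition (!u) && (!(!d)) must hold; in canonical form it is (!u) && d.
Before skip: (!u) && d
Then branch requires !u; else branch requires (!u) && d.
Before the if: ((on ==> d) ==> (!u)) && ((!(on ==> d)) ==> ((!u) && d))
Answer: WP = ((on ==> d) ==> (!u)) && ((!(on ==> d)) ==> ((!u) && d))


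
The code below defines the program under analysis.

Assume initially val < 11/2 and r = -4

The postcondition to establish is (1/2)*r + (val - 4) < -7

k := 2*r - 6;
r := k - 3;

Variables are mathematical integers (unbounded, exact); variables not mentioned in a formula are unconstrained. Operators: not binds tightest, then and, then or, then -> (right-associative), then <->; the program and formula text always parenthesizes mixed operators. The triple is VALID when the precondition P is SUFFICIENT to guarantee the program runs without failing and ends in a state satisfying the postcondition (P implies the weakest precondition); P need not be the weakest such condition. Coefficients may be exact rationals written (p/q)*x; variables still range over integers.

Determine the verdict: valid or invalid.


Working backward. After the program, the postcondition (1/2)*r + (val - 4) < -7 must hold; in canonical form it is (1/2)*r + val < -3.
Before r := k - 3: (1/2)*k + val < -3/2
Before k := 2*r - 6: r + val < 3/2
The weakest precondition is r + val < 3/2.
Check whether val < 11/2 and r = -4 implies it.
Every state satisfying the precondition satisfies the weakest precondition: the implication holds.
Answer: valid


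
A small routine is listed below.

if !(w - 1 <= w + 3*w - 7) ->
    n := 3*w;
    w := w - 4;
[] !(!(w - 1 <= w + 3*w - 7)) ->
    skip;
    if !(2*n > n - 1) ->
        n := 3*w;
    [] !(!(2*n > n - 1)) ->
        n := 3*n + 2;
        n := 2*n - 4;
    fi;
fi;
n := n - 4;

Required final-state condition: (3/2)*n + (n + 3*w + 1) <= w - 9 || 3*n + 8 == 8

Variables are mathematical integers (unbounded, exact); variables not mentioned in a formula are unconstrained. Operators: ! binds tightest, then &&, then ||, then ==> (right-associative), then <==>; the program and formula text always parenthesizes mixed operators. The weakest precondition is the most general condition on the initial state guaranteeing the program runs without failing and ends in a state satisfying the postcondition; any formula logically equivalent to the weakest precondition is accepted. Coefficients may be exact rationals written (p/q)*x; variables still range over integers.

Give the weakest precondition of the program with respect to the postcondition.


Working backward. After the program, the postcondition (3/2)*n + (n + 3*w + 1) <= w - 9 || 3*n + 8 == 8 must hold; in canonical form it is (5/2)*n + 2*w <= -10 || 3*n == 0.
Before n := n - 4: (5/2)*n + 2*w <= 0 || 3*n == 12
Then branch requires (19/2)*w <= 8 || 9*w == 12; else branch requires ((!(n > -1)) ==> ((19/2)*w <= 0 || 9*w == 12)) && (n > -1 ==> (15*n + 2*w <= 0 || 18*n == 12)).
Before the if: ((!(3*w >= 6)) ==> ((19/2)*w <= 8 || 9*w == 12)) && (3*w >= 6 ==> (((!(n > -1)) ==> ((19/2)*w <= 0 || 9*w == 12)) && (n > -1 ==> (15*n + 2*w <= 0 || 18*n == 12))))
Answer: WP = ((!(3*w >= 6)) ==> ((19/2)*w <= 8 || 9*w == 12)) && (3*w >= 6 ==> (((!(n > -1)) ==> ((19/2)*w <= 0 || 9*w == 12)) && (n > -1 ==> (15*n + 2*w <= 0 || 18*n == 12))))


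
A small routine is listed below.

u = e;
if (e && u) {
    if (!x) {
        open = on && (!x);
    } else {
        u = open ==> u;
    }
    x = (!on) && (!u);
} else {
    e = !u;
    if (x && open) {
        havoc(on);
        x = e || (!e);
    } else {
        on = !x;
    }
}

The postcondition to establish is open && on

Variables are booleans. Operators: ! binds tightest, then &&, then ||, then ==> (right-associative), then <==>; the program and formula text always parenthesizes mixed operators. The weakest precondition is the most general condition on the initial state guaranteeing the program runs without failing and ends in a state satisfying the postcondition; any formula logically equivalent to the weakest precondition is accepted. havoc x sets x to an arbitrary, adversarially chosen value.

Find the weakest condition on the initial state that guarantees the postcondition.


Working backward. After the program, open && on must hold.
Then branch requires ((!x) ==> (on && (!x))) && (x ==> (open && on)); else branch requires (!(x && open)) && ((!(x && open)) ==> (open && (!x))).
Before the if: ((e && u) ==> (((!x) ==> (on && (!x))) && (x ==> (open && on)))) && ((!(e && u)) ==> ((!(x && open)) && ((!(x && open)) ==> (open && (!x)))))
Before u := e: (e ==> (((!x) ==> (on && (!x))) && (x ==> (open && on)))) && ((!e) ==> ((!(x && open)) && ((!(x && open)) ==> (open && (!x)))))
Answer: WP = (e ==> (((!x) ==> (on && (!x))) && (x ==> (open && on)))) && ((!e) ==> ((!(x && open)) && ((!(x && open)) ==> (open && (!x)))))


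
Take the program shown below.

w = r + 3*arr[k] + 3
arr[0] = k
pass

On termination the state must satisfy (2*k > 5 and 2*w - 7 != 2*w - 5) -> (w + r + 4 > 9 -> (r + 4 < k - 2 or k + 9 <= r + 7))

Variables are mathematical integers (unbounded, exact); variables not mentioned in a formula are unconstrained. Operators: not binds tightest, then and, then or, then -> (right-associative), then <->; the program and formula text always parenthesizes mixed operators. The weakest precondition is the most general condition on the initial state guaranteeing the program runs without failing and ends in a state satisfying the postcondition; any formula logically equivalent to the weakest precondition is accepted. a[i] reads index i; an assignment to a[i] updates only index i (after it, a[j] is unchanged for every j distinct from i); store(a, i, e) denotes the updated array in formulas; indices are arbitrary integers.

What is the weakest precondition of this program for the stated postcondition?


Working backward. After the program, the postcondition (2*k > 5 and 2*w - 7 != 2*w - 5) -> (w + r + 4 > 9 -> (r + 4 < k - 2 or k + 9 <= r + 7)) must hold; in canonical form it is 2*k > 5 -> (r + w > 5 -> (r < k - 6 or k <= r - 2)).
Before skip: 2*k > 5 -> (r + w > 5 -> (r < k - 6 or k <= r - 2))
Before arr[0] := k: 2*k > 5 -> (r + w > 5 -> (r < k - 6 or k <= r - 2))
Before w := r + 3*arr[k] + 3: 2*k > 5 -> (3*arr[k] + 2*r > 2 -> (r < k - 6 or k <= r - 2))
Answer: WP = 2*k > 5 -> (3*arr[k] + 2*r > 2 -> (r < k - 6 or k <= r - 2))


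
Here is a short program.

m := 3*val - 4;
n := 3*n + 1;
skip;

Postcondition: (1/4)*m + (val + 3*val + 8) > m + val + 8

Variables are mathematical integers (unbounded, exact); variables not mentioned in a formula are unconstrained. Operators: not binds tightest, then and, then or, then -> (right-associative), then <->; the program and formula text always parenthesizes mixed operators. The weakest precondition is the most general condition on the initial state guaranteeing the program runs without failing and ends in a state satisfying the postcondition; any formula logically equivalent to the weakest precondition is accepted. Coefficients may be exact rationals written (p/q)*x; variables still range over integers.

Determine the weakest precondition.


Working backward. After the program, the postcondition (1/4)*m + (val + 3*val + 8) > m + val + 8 must hold; in canonical form it is 3*val > (3/4)*m.
Before skip: 3*val > (3/4)*m
Before n := 3*n + 1: 3*val > (3/4)*m
Before m := 3*val - 4: (3/4)*val > -3
Answer: WP = (3/4)*val > -3


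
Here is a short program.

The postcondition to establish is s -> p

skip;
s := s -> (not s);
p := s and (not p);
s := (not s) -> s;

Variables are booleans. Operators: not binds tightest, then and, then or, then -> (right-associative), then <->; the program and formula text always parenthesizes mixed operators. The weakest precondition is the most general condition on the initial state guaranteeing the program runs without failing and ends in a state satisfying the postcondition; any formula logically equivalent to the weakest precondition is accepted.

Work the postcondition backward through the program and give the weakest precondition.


Working backward. After the program, s -> p must hold.
Before s := (not s) -> s: ((not s) -> s) -> p
Before p := s and (not p): ((not s) -> s) -> (s and (not p))
Before s := s -> (not s): ((not (s -> (not s))) -> (s -> (not s))) -> ((s -> (not s)) and (not p))
Before skip: ((not (s -> (not s))) -> (s -> (not s))) -> ((s -> (not s)) and (not p))
Answer: WP = ((not (s -> (not s))) -> (s -> (not s))) -> ((s -> (not s)) and (not p))


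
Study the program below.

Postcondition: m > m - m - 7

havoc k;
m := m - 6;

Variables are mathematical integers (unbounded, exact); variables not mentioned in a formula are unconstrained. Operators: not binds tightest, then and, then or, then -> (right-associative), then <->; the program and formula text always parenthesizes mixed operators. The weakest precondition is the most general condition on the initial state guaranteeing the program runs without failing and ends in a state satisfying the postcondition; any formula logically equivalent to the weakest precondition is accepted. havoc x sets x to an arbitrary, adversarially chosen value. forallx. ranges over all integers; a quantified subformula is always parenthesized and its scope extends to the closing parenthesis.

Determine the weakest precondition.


Working backward. After the program, the postcondition m > m - m - 7 must hold; in canonical form it is m > -7.
Before m := m - 6: m > -1
Before havoc k: m > -1
Answer: WP = m > -1


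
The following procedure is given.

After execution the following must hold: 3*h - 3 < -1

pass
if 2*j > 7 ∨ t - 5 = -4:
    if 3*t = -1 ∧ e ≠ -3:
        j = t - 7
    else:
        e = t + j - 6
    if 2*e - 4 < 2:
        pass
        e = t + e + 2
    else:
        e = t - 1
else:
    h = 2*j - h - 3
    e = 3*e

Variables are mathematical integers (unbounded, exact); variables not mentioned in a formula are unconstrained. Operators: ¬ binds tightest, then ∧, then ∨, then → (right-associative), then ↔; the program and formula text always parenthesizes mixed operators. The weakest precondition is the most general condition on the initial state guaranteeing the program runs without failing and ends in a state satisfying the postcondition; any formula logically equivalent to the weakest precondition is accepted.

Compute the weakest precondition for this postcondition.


Working backward. After the program, the postcondition 3*h - 3 < -1 must hold; in canonical form it is 3*h < 2.
Then branch requires ((3*t = -1 ∧ e ≠ -3) → ((2*e < 6 → 3*h < 2) ∧ ((¬(2*e < 6)) → 3*h < 2))) ∧ ((¬(3*t = -1 ∧ e ≠ -3)) → ((2*j + 2*t < 18 → 3*h < 2) ∧ ((¬(2*j + 2*t < 18)) → 3*h < 2))); else branch requires 6*j < 3*h + 11.
Before the if: ((2*j > 7 ∨ t = 1) → (((3*t = -1 ∧ e ≠ -3) → ((2*e < 6 → 3*h < 2) ∧ ((¬(2*e < 6)) → 3*h < 2))) ∧ ((¬(3*t = -1 ∧ e ≠ -3)) → ((2*j + 2*t < 18 → 3*h < 2) ∧ ((¬(2*j + 2*t < 18)) → 3*h < 2))))) ∧ ((¬(2*j > 7 ∨ t = 1)) → 6*j < 3*h + 11)
Before skip: ((2*j > 7 ∨ t = 1) → (((3*t = -1 ∧ e ≠ -3) → ((2*e < 6 → 3*h < 2) ∧ ((¬(2*e < 6)) → 3*h < 2))) ∧ ((¬(3*t = -1 ∧ e ≠ -3)) → ((2*j + 2*t < 18 → 3*h < 2) ∧ ((¬(2*j + 2*t < 18)) → 3*h < 2))))) ∧ ((¬(2*j > 7 ∨ t = 1)) → 6*j < 3*h + 11)
Answer: WP = ((2*j > 7 ∨ t = 1) → (((3*t = -1 ∧ e ≠ -3) → ((2*e < 6 → 3*h < 2) ∧ ((¬(2*e < 6)) → 3*h < 2))) ∧ ((¬(3*t = -1 ∧ e ≠ -3)) → ((2*j + 2*t < 18 → 3*h < 2) ∧ ((¬(2*j + 2*t < 18)) → 3*h < 2))))) ∧ ((¬(2*j > 7 ∨ t = 1)) → 6*j < 3*h + 11)


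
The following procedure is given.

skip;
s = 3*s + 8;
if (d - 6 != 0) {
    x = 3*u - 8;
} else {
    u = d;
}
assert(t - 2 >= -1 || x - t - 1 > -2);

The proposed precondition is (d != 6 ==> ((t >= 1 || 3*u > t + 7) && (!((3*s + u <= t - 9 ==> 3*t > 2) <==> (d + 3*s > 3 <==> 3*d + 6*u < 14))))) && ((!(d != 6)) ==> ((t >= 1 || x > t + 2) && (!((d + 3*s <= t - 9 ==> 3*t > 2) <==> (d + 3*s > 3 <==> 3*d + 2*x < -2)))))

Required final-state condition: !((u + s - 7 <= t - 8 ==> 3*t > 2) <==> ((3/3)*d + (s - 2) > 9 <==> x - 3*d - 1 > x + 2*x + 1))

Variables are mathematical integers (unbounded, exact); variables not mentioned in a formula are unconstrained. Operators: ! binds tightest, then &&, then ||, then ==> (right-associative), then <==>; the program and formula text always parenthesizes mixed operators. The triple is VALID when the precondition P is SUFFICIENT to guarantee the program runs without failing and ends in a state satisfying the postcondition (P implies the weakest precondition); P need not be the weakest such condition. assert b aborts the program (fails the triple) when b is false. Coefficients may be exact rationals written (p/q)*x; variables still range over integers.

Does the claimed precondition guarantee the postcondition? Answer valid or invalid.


Working backward. After the program, the postcondition !((u + s - 7 <= t - 8 ==> 3*t > 2) <==> ((3/3)*d + (s - 2) > 9 <==> x - 3*d - 1 > x + 2*x + 1)) must hold; in canonical form it is !((s + u <= t - 1 ==> 3*t > 2) <==> (d + s > 11 <==> 3*d + 2*x < -2)).
Before assert t - 2 >= -1 || x - t - 1 > -2: (t >= 1 || x > t - 1) && (!((s + u <= t - 1 ==> 3*t > 2) <==> (d + s > 11 <==> 3*d + 2*x < -2)))
Then branch requires (t >= 1 || 3*u > t + 7) && (!((s + u <= t - 1 ==> 3*t > 2) <==> (d + s > 11 <==> 3*d + 6*u < 14))); else branch requires (t >= 1 || x > t - 1) && (!((d + s <= t - 1 ==> 3*t > 2) <==> (d + s > 11 <==> 3*d + 2*x < -2))).
Before the if: (d != 6 ==> ((t >= 1 || 3*u > t + 7) && (!((s + u <= t - 1 ==> 3*t > 2) <==> (d + s > 11 <==> 3*d + 6*u < 14))))) && ((!(d != 6)) ==> ((t >= 1 || x > t - 1) && (!((d + s <= t - 1 ==> 3*t > 2) <==> (d + s > 11 <==> 3*d + 2*x < -2)))))
Before s := 3*s + 8: (d != 6 ==> ((t >= 1 || 3*u > t + 7) && (!((3*s + u <= t - 9 ==> 3*t > 2) <==> (d + 3*s > 3 <==> 3*d + 6*u < 14))))) && ((!(d != 6)) ==> ((t >= 1 || x > t - 1) && (!((d + 3*s <= t - 9 ==> 3*t > 2) <==> (d + 3*s > 3 <==> 3*d + 2*x < -2)))))
Before skip: (d != 6 ==> ((t >= 1 || 3*u > t + 7) && (!((3*s + u <= t - 9 ==> 3*t > 2) <==> (d + 3*s > 3 <==> 3*d + 6*u < 14))))) && ((!(d != 6)) ==> ((t >= 1 || x > t - 1) && (!((d + 3*s <= t - 9 ==> 3*t > 2) <==> (d + 3*s > 3 <==> 3*d + 2*x < -2)))))
The weakest precondition is (d != 6 ==> ((t >= 1 || 3*u > t + 7) && (!((3*s + u <= t - 9 ==> 3*t > 2) <==> (d + 3*s > 3 <==> 3*d + 6*u < 14))))) && ((!(d != 6)) ==> ((t >= 1 || x > t - 1) && (!((d + 3*s <= t - 9 ==> 3*t > 2) <==> (d + 3*s > 3 <==> 3*d + 2*x < -2))))).
Check whether (d != 6 ==> ((t >= 1 || 3*u > t + 7) && (!((3*s + u <= t - 9 ==> 3*t > 2) <==> (d + 3*s > 3 <==> 3*d + 6*u < 14))))) && ((!(d != 6)) ==> ((t >= 1 || x > t + 2) && (!((d + 3*s <= t - 9 ==> 3*t > 2) <==> (d + 3*s > 3 <==> 3*d + 2*x < -2))))) implies it.
Every state satisfying the precondition satisfies the weakest precondition: the implication holds.
Answer: valid


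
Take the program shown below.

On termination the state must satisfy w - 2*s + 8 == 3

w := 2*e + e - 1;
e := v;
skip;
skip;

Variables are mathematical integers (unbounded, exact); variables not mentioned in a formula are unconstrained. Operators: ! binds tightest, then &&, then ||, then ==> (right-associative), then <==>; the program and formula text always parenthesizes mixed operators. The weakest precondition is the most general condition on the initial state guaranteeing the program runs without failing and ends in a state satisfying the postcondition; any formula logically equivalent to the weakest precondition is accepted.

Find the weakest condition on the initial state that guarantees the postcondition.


Working backward. After the program, the postcondition w - 2*s + 8 == 3 must hold; in canonical form it is w == 2*s - 5.
Before skip: w == 2*s - 5
Before skip: w == 2*s - 5
Before e := v: w == 2*s - 5
Before w := 2*e + e - 1: 3*e == 2*s - 4
Answer: WP = 3*e == 2*s - 4


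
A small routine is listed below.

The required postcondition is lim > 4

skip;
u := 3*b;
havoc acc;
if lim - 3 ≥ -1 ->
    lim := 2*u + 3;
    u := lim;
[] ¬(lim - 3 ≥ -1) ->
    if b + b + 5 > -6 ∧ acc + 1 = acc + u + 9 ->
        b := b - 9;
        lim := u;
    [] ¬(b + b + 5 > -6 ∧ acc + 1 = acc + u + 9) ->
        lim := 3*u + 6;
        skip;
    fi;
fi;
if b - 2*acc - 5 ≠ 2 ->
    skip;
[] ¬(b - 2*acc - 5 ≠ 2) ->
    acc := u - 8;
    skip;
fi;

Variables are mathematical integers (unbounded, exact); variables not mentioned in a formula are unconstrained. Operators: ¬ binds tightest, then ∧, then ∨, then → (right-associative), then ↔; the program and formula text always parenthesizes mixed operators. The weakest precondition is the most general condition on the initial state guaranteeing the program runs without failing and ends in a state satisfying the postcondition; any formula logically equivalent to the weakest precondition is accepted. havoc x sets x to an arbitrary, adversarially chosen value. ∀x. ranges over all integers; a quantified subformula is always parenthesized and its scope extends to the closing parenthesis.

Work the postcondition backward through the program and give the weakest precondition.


Working backward. After the program, lim > 4 must hold.
Then branch requires lim > 4; else branch requires lim > 4.
Before the if: (b ≠ 2*acc + 7 → lim > 4) ∧ ((¬(b ≠ 2*acc + 7)) → lim > 4)
Then branch requires (b ≠ 2*acc + 7 → 2*u > 1) ∧ ((¬(b ≠ 2*acc + 7)) → 2*u > 1); else branch requires ((2*b > -11 ∧ u = -8) → ((b ≠ 2*acc + 16 → u > 4) ∧ ((¬(b ≠ 2*acc + 16)) → u > 4))) ∧ ((¬(2*b > -11 ∧ u = -8)) → ((b ≠ 2*acc + 7 → 3*u > -2) ∧ ((¬(b ≠ 2*acc + 7)) → 3*u > -2))).
Before the if: (lim ≥ 2 → ((b ≠ 2*acc + 7 → 2*u > 1) ∧ ((¬(b ≠ 2*acc + 7)) → 2*u > 1))) ∧ ((¬(lim ≥ 2)) → (((2*b > -11 ∧ u = -8) → ((b ≠ 2*acc + 16 → u > 4) ∧ ((¬(b ≠ 2*acc + 16)) → u > 4))) ∧ ((¬(2*b > -11 ∧ u = -8)) → ((b ≠ 2*acc + 7 → 3*u > -2) ∧ ((¬(b ≠ 2*acc + 7)) → 3*u > -2)))))
Before havoc acc: ∀acc_1. ((lim ≥ 2 → ((b ≠ 2*acc_1 + 7 → 2*u > 1) ∧ ((¬(b ≠ 2*acc_1 + 7)) → 2*u > 1))) ∧ ((¬(lim ≥ 2)) → (((2*b > -11 ∧ u = -8) → ((b ≠ 2*acc_1 + 16 → u > 4) ∧ ((¬(b ≠ 2*acc_1 + 16)) → u > 4))) ∧ ((¬(2*b > -11 ∧ u = -8)) → ((b ≠ 2*acc_1 + 7 → 3*u > -2) ∧ ((¬(b ≠ 2*acc_1 + 7)) → 3*u > -2))))))
Before u := 3*b: ∀acc_1. ((lim ≥ 2 → ((b ≠ 2*acc_1 + 7 → 6*b > 1) ∧ ((¬(b ≠ 2*acc_1 + 7)) → 6*b > 1))) ∧ ((¬(lim ≥ 2)) → (((2*b > -11 ∧ 3*b = -8) → ((b ≠ 2*acc_1 + 16 → 3*b > 4) ∧ ((¬(b ≠ 2*acc_1 + 16)) → 3*b > 4))) ∧ ((¬(2*b > -11 ∧ 3*b = -8)) → ((b ≠ 2*acc_1 + 7 → 9*b > -2) ∧ ((¬(b ≠ 2*acc_1 + 7)) → 9*b > -2))))))
Before skip: ∀acc_1. ((lim ≥ 2 → ((b ≠ 2*acc_1 + 7 → 6*b > 1) ∧ ((¬(b ≠ 2*acc_1 + 7)) → 6*b > 1))) ∧ ((¬(lim ≥ 2)) → (((2*b > -11 ∧ 3*b = -8) → ((b ≠ 2*acc_1 + 16 → 3*b > 4) ∧ ((¬(b ≠ 2*acc_1 + 16)) → 3*b > 4))) ∧ ((¬(2*b > -11 ∧ 3*b = -8)) → ((b ≠ 2*acc_1 + 7 → 9*b > -2) ∧ ((¬(b ≠ 2*acc_1 + 7)) → 9*b > -2))))))
Answer: WP = ∀acc_1. ((lim ≥ 2 → ((b ≠ 2*acc_1 + 7 → 6*b > 1) ∧ ((¬(b ≠ 2*acc_1 + 7)) → 6*b > 1))) ∧ ((¬(lim ≥ 2)) → (((2*b > -11 ∧ 3*b = -8) → ((b ≠ 2*acc_1 + 16 → 3*b > 4) ∧ ((¬(b ≠ 2*acc_1 + 16)) → 3*b > 4))) ∧ ((¬(2*b > -11 ∧ 3*b = -8)) → ((b ≠ 2*acc_1 + 7 → 9*b > -2) ∧ ((¬(b ≠ 2*acc_1 + 7)) → 9*b > -2))))))


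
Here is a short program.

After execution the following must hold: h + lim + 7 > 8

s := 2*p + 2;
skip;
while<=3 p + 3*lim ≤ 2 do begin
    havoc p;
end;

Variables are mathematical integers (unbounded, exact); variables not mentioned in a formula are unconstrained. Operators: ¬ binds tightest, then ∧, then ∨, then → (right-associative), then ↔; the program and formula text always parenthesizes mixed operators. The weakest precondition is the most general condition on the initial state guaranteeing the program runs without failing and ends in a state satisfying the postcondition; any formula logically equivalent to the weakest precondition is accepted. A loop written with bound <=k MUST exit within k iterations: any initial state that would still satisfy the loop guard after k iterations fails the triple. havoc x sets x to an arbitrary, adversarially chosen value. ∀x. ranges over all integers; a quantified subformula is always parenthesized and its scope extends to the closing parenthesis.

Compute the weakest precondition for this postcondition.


Working backward. After the program, the postcondition h + lim + 7 > 8 must hold; in canonical form it is h + lim > 1.
Before the loop (bound <=3), unroll the exhaustion recursion (WP_0 = exit-now case; WP_j = one more guarded iteration, up to j = 3):
  WP_0: (¬(3*lim + p ≤ 2)) ∧ h + lim > 1
  WP_1: (3*lim + p ≤ 2 → (∀p_1. ((¬(3*lim + p_1 ≤ 2)) ∧ h + lim > 1))) ∧ ((¬(3*lim + p ≤ 2)) → h + lim > 1)
  WP_2: (3*lim + p ≤ 2 → (∀p_2. ((3*lim + p_2 ≤ 2 → (∀p_1. ((¬(3*lim + p_1 ≤ 2)) ∧ h + lim > 1))) ∧ ((¬(3*lim + p_2 ≤ 2)) → h + lim > 1)))) ∧ ((¬(3*lim + p ≤ 2)) → h + lim > 1)
  WP_3: (3*lim + p ≤ 2 → (∀p_3. ((3*lim + p_3 ≤ 2 → (∀p_2. ((3*lim + p_2 ≤ 2 → (∀p_1. ((¬(3*lim + p_1 ≤ 2)) ∧ h + lim > 1))) ∧ ((¬(3*lim + p_2 ≤ 2)) → h + lim > 1)))) ∧ ((¬(3*lim + p_3 ≤ 2)) → h + lim > 1)))) ∧ ((¬(3*lim + p ≤ 2)) → h + lim > 1)
So before the loop: (3*lim + p ≤ 2 → (∀p_3. ((3*lim + p_3 ≤ 2 → (∀p_2. ((3*lim + p_2 ≤ 2 → (∀p_1. ((¬(3*lim + p_1 ≤ 2)) ∧ h + lim > 1))) ∧ ((¬(3*lim + p_2 ≤ 2)) → h + lim > 1)))) ∧ ((¬(3*lim + p_3 ≤ 2)) → h + lim > 1)))) ∧ ((¬(3*lim + p ≤ 2)) → h + lim > 1)
Before skip: (3*lim + p ≤ 2 → (∀p_3. ((3*lim + p_3 ≤ 2 → (∀p_2. ((3*lim + p_2 ≤ 2 → (∀p_1. ((¬(3*lim + p_1 ≤ 2)) ∧ h + lim > 1))) ∧ ((¬(3*lim + p_2 ≤ 2)) → h + lim > 1)))) ∧ ((¬(3*lim + p_3 ≤ 2)) → h + lim > 1)))) ∧ ((¬(3*lim + p ≤ 2)) → h + lim > 1)
Before s := 2*p + 2: (3*lim + p ≤ 2 → (∀p_3. ((3*lim + p_3 ≤ 2 → (∀p_2. ((3*lim + p_2 ≤ 2 → (∀p_1. ((¬(3*lim + p_1 ≤ 2)) ∧ h + lim > 1))) ∧ ((¬(3*lim + p_2 ≤ 2)) → h + lim > 1)))) ∧ ((¬(3*lim + p_3 ≤ 2)) → h + lim > 1)))) ∧ ((¬(3*lim + p ≤ 2)) → h + lim > 1)
Answer: WP = (3*lim + p ≤ 2 → (∀p_3. ((3*lim + p_3 ≤ 2 → (∀p_2. ((3*lim + p_2 ≤ 2 → (∀p_1. ((¬(3*lim + p_1 ≤ 2)) ∧ h + lim > 1))) ∧ ((¬(3*lim + p_2 ≤ 2)) → h + lim > 1)))) ∧ ((¬(3*lim + p_3 ≤ 2)) → h + lim > 1)))) ∧ ((¬(3*lim + p ≤ 2)) → h + lim > 1)


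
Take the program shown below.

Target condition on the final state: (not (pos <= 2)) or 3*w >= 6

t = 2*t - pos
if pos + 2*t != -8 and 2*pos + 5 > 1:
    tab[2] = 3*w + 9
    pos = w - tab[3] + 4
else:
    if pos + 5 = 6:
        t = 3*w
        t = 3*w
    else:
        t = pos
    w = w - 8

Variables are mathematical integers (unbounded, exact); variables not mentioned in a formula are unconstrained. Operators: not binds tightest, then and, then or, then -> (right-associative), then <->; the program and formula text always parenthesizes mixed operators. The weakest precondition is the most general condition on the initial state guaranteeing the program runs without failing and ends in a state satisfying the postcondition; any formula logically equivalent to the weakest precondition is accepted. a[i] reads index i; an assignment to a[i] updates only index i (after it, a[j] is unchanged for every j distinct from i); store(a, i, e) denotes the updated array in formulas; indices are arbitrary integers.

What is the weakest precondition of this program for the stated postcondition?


Working backward. After the program, (not (pos <= 2)) or 3*w >= 6 must hold.
Then branch requires (not (w <= tab[3] - 2)) or 3*w >= 6; else branch requires (pos = 1 -> ((not (pos <= 2)) or 3*w >= 30)) and ((not (pos = 1)) -> ((not (pos <= 2)) or 3*w >= 30)).
Before the if: ((pos + 2*t != -8 and 2*pos > -4) -> ((not (w <= tab[3] - 2)) or 3*w >= 6)) and ((not (pos + 2*t != -8 and 2*pos > -4)) -> ((pos = 1 -> ((not (pos <= 2)) or 3*w >= 30)) and ((not (pos = 1)) -> ((not (pos <= 2)) or 3*w >= 30))))
Before t := 2*t - pos: ((4*t != pos - 8 and 2*pos > -4) -> ((not (w <= tab[3] - 2)) or 3*w >= 6)) and ((not (4*t != pos - 8 and 2*pos > -4)) -> ((pos = 1 -> ((not (pos <= 2)) or 3*w >= 30)) and ((not (pos = 1)) -> ((not (pos <= 2)) or 3*w >= 30))))
Answer: WP = ((4*t != pos - 8 and 2*pos > -4) -> ((not (w <= tab[3] - 2)) or 3*w >= 6)) and ((not (4*t != pos - 8 and 2*pos > -4)) -> ((pos = 1 -> ((not (pos <= 2)) or 3*w >= 30)) and ((not (pos = 1)) -> ((not (pos <= 2)) or 3*w >= 30))))


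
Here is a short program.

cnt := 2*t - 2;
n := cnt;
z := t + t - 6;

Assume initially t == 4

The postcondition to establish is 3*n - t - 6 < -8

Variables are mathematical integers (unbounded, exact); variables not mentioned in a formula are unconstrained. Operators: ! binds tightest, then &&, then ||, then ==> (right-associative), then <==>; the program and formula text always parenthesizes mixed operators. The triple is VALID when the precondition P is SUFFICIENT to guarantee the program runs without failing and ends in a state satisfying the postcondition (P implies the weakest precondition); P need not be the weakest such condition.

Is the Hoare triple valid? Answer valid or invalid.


Working backward. After the program, the postcondition 3*n - t - 6 < -8 must hold; in canonical form it is 3*n < t - 2.
Before z := t + t - 6: 3*n < t - 2
Before n := cnt: 3*cnt < t - 2
Before cnt := 2*t - 2: 5*t < 4
The weakest precondition is 5*t < 4.
Check whether t == 4 implies it.
Countermodel: at the initial state t = 4, the precondition holds but the weakest precondition fails.
Answer: invalid


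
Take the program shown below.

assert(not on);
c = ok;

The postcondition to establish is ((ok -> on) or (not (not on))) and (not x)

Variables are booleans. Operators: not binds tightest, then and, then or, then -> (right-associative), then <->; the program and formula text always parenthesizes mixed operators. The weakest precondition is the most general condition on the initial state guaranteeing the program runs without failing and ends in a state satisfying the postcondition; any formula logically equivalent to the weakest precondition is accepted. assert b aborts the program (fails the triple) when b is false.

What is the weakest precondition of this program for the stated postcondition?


Working backward. After the program, the postcondition ((ok -> on) or (not (not on))) and (not x) must hold; in canonical form it is ((ok -> on) or on) and (not x).
Before c := ok: ((ok -> on) or on) and (not x)
Before assert not on: (not on) and ((ok -> on) or on) and (not x)
Answer: WP = (not on) and ((ok -> on) or on) and (not x)


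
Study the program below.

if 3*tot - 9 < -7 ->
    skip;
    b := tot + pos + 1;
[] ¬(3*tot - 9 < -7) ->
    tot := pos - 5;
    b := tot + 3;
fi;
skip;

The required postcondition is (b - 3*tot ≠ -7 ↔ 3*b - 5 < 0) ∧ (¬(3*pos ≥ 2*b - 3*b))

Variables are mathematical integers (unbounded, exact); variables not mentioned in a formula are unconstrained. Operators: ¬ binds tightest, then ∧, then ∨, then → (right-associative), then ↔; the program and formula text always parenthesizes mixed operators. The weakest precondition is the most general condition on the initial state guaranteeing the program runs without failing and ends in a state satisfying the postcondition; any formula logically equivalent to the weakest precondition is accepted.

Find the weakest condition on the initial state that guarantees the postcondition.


Working backward. After the program, the postcondition (b - 3*tot ≠ -7 ↔ 3*b - 5 < 0) ∧ (¬(3*pos ≥ 2*b - 3*b)) must hold; in canonical form it is (b ≠ 3*tot - 7 ↔ 3*b < 5) ∧ (¬(b + 3*pos ≥ 0)).
Before skip: (b ≠ 3*tot - 7 ↔ 3*b < 5) ∧ (¬(b + 3*pos ≥ 0))
Then branch requires (pos ≠ 2*tot - 8 ↔ 3*pos + 3*tot < 2) ∧ (¬(4*pos + tot ≥ -1)); else branch requires (2*pos ≠ 20 ↔ 3*pos < 11) ∧ (¬(4*pos ≥ 2)).
Before the if: (3*tot < 2 → ((pos ≠ 2*tot - 8 ↔ 3*pos + 3*tot < 2) ∧ (¬(4*pos + tot ≥ -1)))) ∧ ((¬(3*tot < 2)) → ((2*pos ≠ 20 ↔ 3*pos < 11) ∧ (¬(4*pos ≥ 2))))
Answer: WP = (3*tot < 2 → ((pos ≠ 2*tot - 8 ↔ 3*pos + 3*tot < 2) ∧ (¬(4*pos + tot ≥ -1)))) ∧ ((¬(3*tot < 2)) → ((2*pos ≠ 20 ↔ 3*pos < 11) ∧ (¬(4*pos ≥ 2))))


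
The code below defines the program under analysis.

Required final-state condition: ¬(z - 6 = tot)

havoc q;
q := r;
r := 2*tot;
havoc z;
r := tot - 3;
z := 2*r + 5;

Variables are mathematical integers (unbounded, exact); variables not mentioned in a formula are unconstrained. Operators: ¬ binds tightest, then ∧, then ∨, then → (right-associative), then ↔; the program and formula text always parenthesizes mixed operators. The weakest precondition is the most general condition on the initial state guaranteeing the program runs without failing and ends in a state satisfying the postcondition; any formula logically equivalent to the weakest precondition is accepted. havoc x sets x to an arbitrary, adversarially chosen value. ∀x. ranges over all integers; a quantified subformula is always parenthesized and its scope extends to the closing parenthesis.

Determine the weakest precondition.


Working backward. After the program, the postcondition ¬(z - 6 = tot) must hold; in canonical form it is ¬(z = tot + 6).
Before z := 2*r + 5: ¬(2*r = tot + 1)
Before r := tot - 3: ¬(tot = 7)
Before havoc z: ¬(tot = 7)
Before r := 2*tot: ¬(tot = 7)
Before q := r: ¬(tot = 7)
Before havoc q: ¬(tot = 7)
Answer: WP = ¬(tot = 7)


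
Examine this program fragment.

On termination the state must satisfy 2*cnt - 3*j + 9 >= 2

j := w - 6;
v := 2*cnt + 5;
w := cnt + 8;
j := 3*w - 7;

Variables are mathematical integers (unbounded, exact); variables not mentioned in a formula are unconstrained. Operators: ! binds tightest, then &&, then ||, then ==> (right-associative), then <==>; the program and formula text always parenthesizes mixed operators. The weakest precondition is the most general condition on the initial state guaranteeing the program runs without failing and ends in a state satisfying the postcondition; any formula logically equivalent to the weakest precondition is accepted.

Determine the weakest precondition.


Working backward. After the program, the postcondition 2*cnt - 3*j + 9 >= 2 must hold; in canonical form it is 2*cnt >= 3*j - 7.
Before j := 3*w - 7: 2*cnt >= 9*w - 28
Before w := cnt + 8: 7*cnt <= -44
Before v := 2*cnt + 5: 7*cnt <= -44
Before j := w - 6: 7*cnt <= -44
Answer: WP = 7*cnt <= -44
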